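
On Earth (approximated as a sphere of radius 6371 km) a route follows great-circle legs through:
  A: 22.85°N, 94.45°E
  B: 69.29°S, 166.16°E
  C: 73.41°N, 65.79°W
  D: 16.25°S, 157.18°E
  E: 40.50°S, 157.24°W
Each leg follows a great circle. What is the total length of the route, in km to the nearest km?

48115 km

Leg A→B: central angle 1.8348 rad, distance 11689.6 km.
Leg B→C: central angle 2.8531 rad, distance 18177.2 km.
Leg C→D: central angle 2.0587 rad, distance 13115.8 km.
Leg D→E: central angle 0.8056 rad, distance 5132.4 km.
Total: 11689.6 + 18177.2 + 13115.8 + 5132.4 ≈ 48115 km.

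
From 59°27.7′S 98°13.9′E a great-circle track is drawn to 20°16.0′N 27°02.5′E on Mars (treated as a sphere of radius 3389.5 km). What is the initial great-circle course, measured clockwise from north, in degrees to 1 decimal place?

With φ₁ = -1.0378, φ₂ = 0.3537, Δλ = -1.2425 rad, the forward-azimuth formula gives
θ = atan2( sin Δλ cos φ₂ , cos φ₁ sin φ₂ − sin φ₁ cos φ₂ cos Δλ ) = atan2(-0.8880, 0.4365) = -63.82°.
Adding 360° brings this into [0°, 360°): 296.2°.

296.2°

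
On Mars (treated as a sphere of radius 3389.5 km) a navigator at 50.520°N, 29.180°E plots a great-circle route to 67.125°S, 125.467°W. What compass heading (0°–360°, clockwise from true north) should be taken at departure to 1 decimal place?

Δλ = -154.647° = -2.6991 rad.
y = sin Δλ · cos φ₂ = (-0.4282)(0.3887) = -0.1664
x = cos φ₁ sin φ₂ − sin φ₁ cos φ₂ cos Δλ = (0.6358)(-0.9214) − (0.7718)(0.3887)(-0.9037) = -0.3147
θ = atan2(y, x) = -152.12°; adding 360° gives 207.9°.

207.9°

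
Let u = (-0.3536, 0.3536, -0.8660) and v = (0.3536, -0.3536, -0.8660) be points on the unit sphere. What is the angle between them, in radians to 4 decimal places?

u·v = 0.4999; |u| = 1.0000, |v| = 1.0000.
cos θ = (u·v)/(|u||v|) = 0.4999, so θ = 1.0473 rad.

1.0473 rad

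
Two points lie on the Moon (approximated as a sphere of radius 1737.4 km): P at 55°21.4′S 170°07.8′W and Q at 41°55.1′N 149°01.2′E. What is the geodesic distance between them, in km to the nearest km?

3132 km

With latitudes φ₁ = -55.357°, φ₂ = 41.918° and longitude difference Δλ = -40.850°:
cos c = sin φ₁ sin φ₂ + cos φ₁ cos φ₂ cos Δλ = (-0.8227)(0.6681) + (0.5685)(0.7441)(0.7564) = -0.22966,
so c = arccos(-0.22966) = 1.80253 rad.
Distance = R·c = 1737.4 × 1.8025 ≈ 3132 km.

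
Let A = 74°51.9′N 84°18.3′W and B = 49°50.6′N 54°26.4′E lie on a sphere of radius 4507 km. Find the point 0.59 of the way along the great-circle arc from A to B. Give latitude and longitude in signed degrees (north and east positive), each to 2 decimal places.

70.31°, 40.78°

The central angle between A and B is δ = 0.9132 rad.
With f = 0.59, the slerp weights are sin((1−f)δ)/sin δ = 0.4621 and sin(fδ)/sin δ = 0.6483.
Weighted sum of the unit vectors: (0.4621)·(0.0259,-0.2598,0.9653) + (0.6483)·(0.3750,0.5246,0.7643) = (0.2551, 0.2200, 0.9415).
Converting back: φ = atan2(z, √(x²+y²)) = 70.31°, λ = atan2(y, x) = 40.78°.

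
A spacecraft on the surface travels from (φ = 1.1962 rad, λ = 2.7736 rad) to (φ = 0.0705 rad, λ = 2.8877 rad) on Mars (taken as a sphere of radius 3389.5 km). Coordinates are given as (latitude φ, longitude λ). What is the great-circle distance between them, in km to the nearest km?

3824 km

With latitudes φ₁ = 68.537°, φ₂ = 4.039° and longitude difference Δλ = 6.537°:
cos c = sin φ₁ sin φ₂ + cos φ₁ cos φ₂ cos Δλ = (0.9307)(0.0704) + (0.3659)(0.9975)(0.9935) = 0.42817,
so c = arccos(0.42817) = 1.12833 rad.
Distance = R·c = 3389.5 × 1.1283 ≈ 3824 km.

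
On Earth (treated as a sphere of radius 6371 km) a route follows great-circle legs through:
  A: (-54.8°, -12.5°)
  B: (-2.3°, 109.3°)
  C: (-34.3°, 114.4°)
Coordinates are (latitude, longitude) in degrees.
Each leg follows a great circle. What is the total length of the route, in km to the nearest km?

15351 km

Leg A→B: central angle 1.8449 rad, distance 11754.1 km.
Leg B→C: central angle 0.5646 rad, distance 3597.3 km.
Total: 11754.1 + 3597.3 ≈ 15351 km.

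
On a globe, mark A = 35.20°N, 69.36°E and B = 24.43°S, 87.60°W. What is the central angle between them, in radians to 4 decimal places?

2.7467 rad

In radians: φ₁ = 0.6144, φ₂ = -0.4264, Δλ = -156.960° = -2.7395 rad.
Haversine: a = sin²(Δφ/2) + cos φ₁ cos φ₂ sin²(Δλ/2) = 0.2472 + (0.8171)(0.9105)(0.9601) = 0.96152.
Central angle c = 2·arcsin(√a) = 2.74670 rad.
So the angular separation is 2.7467 rad.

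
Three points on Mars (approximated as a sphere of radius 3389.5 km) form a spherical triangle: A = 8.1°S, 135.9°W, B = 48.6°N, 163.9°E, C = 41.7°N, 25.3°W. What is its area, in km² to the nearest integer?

18440477 km²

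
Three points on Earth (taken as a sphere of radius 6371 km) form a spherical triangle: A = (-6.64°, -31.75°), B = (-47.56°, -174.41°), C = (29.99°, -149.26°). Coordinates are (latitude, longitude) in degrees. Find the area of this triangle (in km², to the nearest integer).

102096312 km²

Side lengths (central angles): a = 1.4099, b = 2.0434, c = 2.0349 rad; semiperimeter s = 2.7441.
By l'Huilier's theorem, tan(E/4) = √[tan(s/2) tan((s−a)/2) tan((s−b)/2) tan((s−c)/2)], giving spherical excess E = 2.5153 rad.
Area = E·R² = 2.5153 × (6371)² ≈ 102096312 km².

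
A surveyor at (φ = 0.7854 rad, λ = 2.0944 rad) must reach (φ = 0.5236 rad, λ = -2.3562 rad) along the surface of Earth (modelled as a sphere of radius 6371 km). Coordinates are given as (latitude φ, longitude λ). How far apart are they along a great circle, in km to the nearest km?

8757 km

In radians: φ₁ = 0.7854, φ₂ = 0.5236, Δλ = 104.999° = 1.8326 rad.
cos c = sin φ₁ sin φ₂ + cos φ₁ cos φ₂ cos Δλ = (0.7071)(0.5000) + (0.7071)(0.8660)(-0.2588) = 0.19507,
so c = arccos(0.19507) = 1.37447 rad.
Distance = R·c = 6371 × 1.3745 ≈ 8757 km.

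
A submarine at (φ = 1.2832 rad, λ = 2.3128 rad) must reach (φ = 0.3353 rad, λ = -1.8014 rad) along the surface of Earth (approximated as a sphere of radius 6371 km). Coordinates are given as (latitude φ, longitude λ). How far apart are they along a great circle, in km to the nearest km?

8953 km

With latitudes φ₁ = 73.522°, φ₂ = 19.211° and longitude difference Δλ = 124.274°:
cos c = sin φ₁ sin φ₂ + cos φ₁ cos φ₂ cos Δλ = (0.9589)(0.3291) + (0.2836)(0.9443)(-0.5631) = 0.16470,
so c = arccos(0.16470) = 1.40534 rad.
Distance = R·c = 6371 × 1.4053 ≈ 8953 km.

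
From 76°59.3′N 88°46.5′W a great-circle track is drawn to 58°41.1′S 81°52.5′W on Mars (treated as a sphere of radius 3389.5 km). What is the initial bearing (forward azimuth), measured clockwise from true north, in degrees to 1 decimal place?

Δλ = 6.900° = 0.1204 rad.
y = sin Δλ · cos φ₂ = (0.1201)(0.5197) = 0.0624
x = cos φ₁ sin φ₂ − sin φ₁ cos φ₂ cos Δλ = (0.2251)(-0.8543) − (0.9743)(0.5197)(0.9928) = -0.6951
θ = atan2(y, x) = 174.87°, so the bearing is 174.9°.

174.9°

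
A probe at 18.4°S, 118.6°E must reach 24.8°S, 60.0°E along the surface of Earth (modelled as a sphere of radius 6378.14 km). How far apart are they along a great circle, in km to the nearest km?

6063 km

With latitudes φ₁ = -18.400°, φ₂ = -24.800° and longitude difference Δλ = -58.600°:
cos c = sin φ₁ sin φ₂ + cos φ₁ cos φ₂ cos Δλ = (-0.3156)(-0.4195) + (0.9489)(0.9078)(0.5210) = 0.58118,
so c = arccos(0.58118) = 0.95062 rad.
Distance = R·c = 6378.14 × 0.9506 ≈ 6063 km.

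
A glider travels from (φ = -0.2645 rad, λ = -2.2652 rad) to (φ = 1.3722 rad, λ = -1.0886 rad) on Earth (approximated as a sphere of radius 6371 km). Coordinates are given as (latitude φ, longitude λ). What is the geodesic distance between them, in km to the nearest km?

With latitudes φ₁ = -15.155°, φ₂ = 78.621° and longitude difference Δλ = 67.414°:
Haversine: a = sin²(Δφ/2) + cos φ₁ cos φ₂ sin²(Δλ/2) = 0.5329 + (0.9652)(0.1973)(0.3080) = 0.59157.
Central angle c = 2·arcsin(√a) = 1.75499 rad.
Distance = R·c = 6371 × 1.7550 ≈ 11181 km.

11181 km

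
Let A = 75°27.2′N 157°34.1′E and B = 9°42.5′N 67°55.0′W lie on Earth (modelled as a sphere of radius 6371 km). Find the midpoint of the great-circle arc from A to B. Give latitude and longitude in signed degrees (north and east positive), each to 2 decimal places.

Central angle δ = 1.5811 rad. Interpolating on the sphere with fraction f = 0.5:
P = [sin((1−f)δ)·A + sin(fδ)·B] / sin δ = 0.7108·A + 0.7108·B in Cartesian coordinates,
giving P = (0.0984, -0.5811, 0.8079), i.e. latitude 53.89°, longitude -80.39°.

53.89°, -80.39°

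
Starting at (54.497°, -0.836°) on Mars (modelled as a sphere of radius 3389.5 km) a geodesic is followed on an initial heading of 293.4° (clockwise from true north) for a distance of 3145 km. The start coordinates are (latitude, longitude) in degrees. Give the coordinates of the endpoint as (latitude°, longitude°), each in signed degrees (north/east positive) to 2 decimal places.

Angular distance δ = d/R = 3145/3389.5 = 0.92787 rad; initial bearing θ = 5.1208 rad.
sin φ₂ = sin φ₁ cos δ + cos φ₁ sin δ cos θ = (0.8141)(0.5995) + (0.5807)(0.8003)(0.3971) = 0.6727, so φ₂ = 42.27°.
Δλ = atan2(sin θ sin δ cos φ₁, cos δ − sin φ₁ sin φ₂) = atan2(-0.4266, 0.0519) = -83.059°.
λ₂ = -0.836° − 83.059° = -83.89°.

42.27°, -83.89°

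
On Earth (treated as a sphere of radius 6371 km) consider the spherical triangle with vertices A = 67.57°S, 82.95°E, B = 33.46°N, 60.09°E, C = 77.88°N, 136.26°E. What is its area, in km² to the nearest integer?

Side lengths (central angles): a = 0.9509, b = 2.5980, c = 1.7888 rad; semiperimeter s = 2.6689.
By l'Huilier's theorem, tan(E/4) = √[tan(s/2) tan((s−a)/2) tan((s−b)/2) tan((s−c)/2)], giving spherical excess E = 1.1047 rad.
Area = E·R² = 1.1047 × (6371)² ≈ 44837796 km².

44837796 km²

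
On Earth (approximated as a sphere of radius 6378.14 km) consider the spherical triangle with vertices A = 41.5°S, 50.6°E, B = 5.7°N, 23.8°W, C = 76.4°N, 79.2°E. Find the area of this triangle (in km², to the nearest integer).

Side lengths (central angles): a = 1.5269, b = 2.0822, c = 1.4358 rad; semiperimeter s = 2.5224.
By l'Huilier's theorem, tan(E/4) = √[tan(s/2) tan((s−a)/2) tan((s−b)/2) tan((s−c)/2)], giving spherical excess E = 1.7873 rad.
Area = E·R² = 1.7873 × (6378.14)² ≈ 72708131 km².

72708131 km²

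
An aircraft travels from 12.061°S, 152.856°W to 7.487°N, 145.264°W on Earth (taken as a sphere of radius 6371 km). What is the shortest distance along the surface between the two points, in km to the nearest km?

2330 km

Let φ₁ = -0.2105 rad, φ₂ = 0.1307 rad, and Δλ = 0.1325 rad.
cos c = sin φ₁ sin φ₂ + cos φ₁ cos φ₂ cos Δλ = (-0.2090)(0.1303) + (0.9779)(0.9915)(0.9912) = 0.93386,
so c = arccos(0.93386) = 0.36573 rad.
Distance = R·c = 6371 × 0.3657 ≈ 2330 km.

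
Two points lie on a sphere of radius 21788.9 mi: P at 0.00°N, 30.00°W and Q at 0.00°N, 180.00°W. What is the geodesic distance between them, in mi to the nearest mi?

57043 mi

With latitudes φ₁ = 0.000°, φ₂ = 0.000° and longitude difference Δλ = -150.000°:
Haversine: a = sin²(Δφ/2) + cos φ₁ cos φ₂ sin²(Δλ/2) = 0.0000 + (1.0000)(1.0000)(0.9330) = 0.93301.
Central angle c = 2·arcsin(√a) = 2.61799 rad.
Distance = R·c = 21788.9 × 2.6180 ≈ 57043 mi.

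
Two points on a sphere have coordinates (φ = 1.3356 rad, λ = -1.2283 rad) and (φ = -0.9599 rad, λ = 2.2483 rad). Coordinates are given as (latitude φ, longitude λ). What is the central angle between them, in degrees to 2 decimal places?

Let φ₁ = 1.3356 rad, φ₂ = -0.9599 rad, and Δλ = -2.8066 rad.
Haversine: a = sin²(Δφ/2) + cos φ₁ cos φ₂ sin²(Δλ/2) = 0.8315 + (0.2330)(0.5736)(0.9722) = 0.96141.
Central angle c = 2·arcsin(√a) = 2.74613 rad.
So the angular separation is 157.34°.

157.34°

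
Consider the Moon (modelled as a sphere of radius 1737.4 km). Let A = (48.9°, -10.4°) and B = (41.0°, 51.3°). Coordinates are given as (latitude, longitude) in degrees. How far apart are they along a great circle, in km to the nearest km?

1308 km

In radians: φ₁ = 0.8535, φ₂ = 0.7156, Δλ = 61.700° = 1.0769 rad.
cos c = sin φ₁ sin φ₂ + cos φ₁ cos φ₂ cos Δλ = (0.7536)(0.6561) + (0.6574)(0.7547)(0.4741) = 0.72959,
so c = arccos(0.72959) = 0.75307 rad.
Distance = R·c = 1737.4 × 0.7531 ≈ 1308 km.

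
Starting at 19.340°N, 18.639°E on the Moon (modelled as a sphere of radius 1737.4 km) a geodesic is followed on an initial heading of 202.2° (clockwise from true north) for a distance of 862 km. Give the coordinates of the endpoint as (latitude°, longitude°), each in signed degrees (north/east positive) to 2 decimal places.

-7.16°, 8.19°

Angular distance δ = d/R = 862/1737.4 = 0.49614 rad; initial bearing θ = 3.5291 rad.
sin φ₂ = sin φ₁ cos δ + cos φ₁ sin δ cos θ = (0.3312)(0.8794) + (0.9436)(0.4760)(-0.9259) = -0.1246, so φ₂ = -7.16°.
Δλ = atan2(sin θ sin δ cos φ₁, cos δ − sin φ₁ sin φ₂) = atan2(-0.1697, 0.9207) = -10.444°.
λ₂ = 18.639° − 10.444° = 8.19°.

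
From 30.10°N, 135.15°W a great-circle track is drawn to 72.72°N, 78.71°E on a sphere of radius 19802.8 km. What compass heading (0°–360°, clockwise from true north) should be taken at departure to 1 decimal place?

Δλ = -146.140° = -2.5506 rad.
y = sin Δλ · cos φ₂ = (-0.5572)(0.2970) = -0.1655
x = cos φ₁ sin φ₂ − sin φ₁ cos φ₂ cos Δλ = (0.8652)(0.9549) − (0.5015)(0.2970)(-0.8304) = 0.9498
θ = atan2(y, x) = -9.88°; adding 360° gives 350.1°.

350.1°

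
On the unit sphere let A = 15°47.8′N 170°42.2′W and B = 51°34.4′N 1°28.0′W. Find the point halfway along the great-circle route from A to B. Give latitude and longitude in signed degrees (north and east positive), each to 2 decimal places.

70.67°, -152.44°

Central angle δ = 1.9544 rad. Interpolating on the sphere with fraction f = 0.5:
P = [sin((1−f)δ)·A + sin(fδ)·B] / sin δ = 0.8939·A + 0.8939·B in Cartesian coordinates,
giving P = (-0.2935, -0.1532, 0.9436), i.e. latitude 70.67°, longitude -152.44°.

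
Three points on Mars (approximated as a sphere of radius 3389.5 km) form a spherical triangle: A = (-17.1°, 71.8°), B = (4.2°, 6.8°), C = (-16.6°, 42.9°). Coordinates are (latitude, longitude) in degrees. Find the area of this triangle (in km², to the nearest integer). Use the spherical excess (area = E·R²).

864711 km²

Side lengths (central angles): a = 0.7207, b = 0.4824, c = 1.1796 rad; semiperimeter s = 1.1914.
By l'Huilier's theorem, tan(E/4) = √[tan(s/2) tan((s−a)/2) tan((s−b)/2) tan((s−c)/2)], giving spherical excess E = 0.0753 rad.
Area = E·R² = 0.0753 × (3389.5)² ≈ 864711 km².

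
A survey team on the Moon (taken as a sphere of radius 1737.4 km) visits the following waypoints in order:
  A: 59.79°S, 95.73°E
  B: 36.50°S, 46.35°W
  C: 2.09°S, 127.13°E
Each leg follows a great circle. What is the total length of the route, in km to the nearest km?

Leg A→B: central angle 1.3746 rad, distance 2388.2 km.
Leg B→C: central angle 2.4598 rad, distance 4273.6 km.
Total: 2388.2 + 4273.6 ≈ 6662 km.

6662 km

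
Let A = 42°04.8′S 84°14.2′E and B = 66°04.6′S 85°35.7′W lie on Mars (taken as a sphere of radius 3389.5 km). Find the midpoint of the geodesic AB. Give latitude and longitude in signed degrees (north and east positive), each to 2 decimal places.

The central angle between A and B is δ = 1.2489 rad.
With f = 0.5, the slerp weights are sin((1−f)δ)/sin δ = 0.6163 and sin(fδ)/sin δ = 0.6163.
Weighted sum of the unit vectors: (0.6163)·(0.0745,0.7385,-0.6702) + (0.6163)·(0.0311,-0.4043,-0.9141) = (0.0651, 0.2059, -0.9764).
Converting back: φ = atan2(z, √(x²+y²)) = -77.53°, λ = atan2(y, x) = 72.45°.

-77.53°, 72.45°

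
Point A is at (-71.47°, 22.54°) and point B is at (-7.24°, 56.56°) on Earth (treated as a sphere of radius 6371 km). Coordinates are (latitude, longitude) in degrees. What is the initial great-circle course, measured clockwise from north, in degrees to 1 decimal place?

Δλ = 34.020° = 0.5938 rad.
y = sin Δλ · cos φ₂ = (0.5595)(0.9920) = 0.5550
x = cos φ₁ sin φ₂ − sin φ₁ cos φ₂ cos Δλ = (0.3178)(-0.1260) − (-0.9482)(0.9920)(0.8288) = 0.7396
θ = atan2(y, x) = 36.89°, so the bearing is 36.9°.

36.9°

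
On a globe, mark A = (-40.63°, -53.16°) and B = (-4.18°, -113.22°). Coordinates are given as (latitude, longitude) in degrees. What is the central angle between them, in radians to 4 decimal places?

With latitudes φ₁ = -40.630°, φ₂ = -4.180° and longitude difference Δλ = -60.060°:
Haversine: a = sin²(Δφ/2) + cos φ₁ cos φ₂ sin²(Δλ/2) = 0.0978 + (0.7589)(0.9973)(0.2505) = 0.28738.
Central angle c = 2·arcsin(√a) = 1.13158 rad.
So the angular separation is 1.1316 rad.

1.1316 rad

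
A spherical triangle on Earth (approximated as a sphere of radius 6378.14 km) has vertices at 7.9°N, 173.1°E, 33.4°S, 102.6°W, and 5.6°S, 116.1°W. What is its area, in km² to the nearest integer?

Side lengths (central angles): a = 0.5323, b = 1.2548, c = 1.5643 rad; semiperimeter s = 1.6757.
By l'Huilier's theorem, tan(E/4) = √[tan(s/2) tan((s−a)/2) tan((s−b)/2) tan((s−c)/2)], giving spherical excess E = 0.3680 rad.
Area = E·R² = 0.3680 × (6378.14)² ≈ 14971101 km².

14971101 km²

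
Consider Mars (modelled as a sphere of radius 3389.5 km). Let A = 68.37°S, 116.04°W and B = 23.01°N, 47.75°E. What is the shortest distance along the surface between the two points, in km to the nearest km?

7901 km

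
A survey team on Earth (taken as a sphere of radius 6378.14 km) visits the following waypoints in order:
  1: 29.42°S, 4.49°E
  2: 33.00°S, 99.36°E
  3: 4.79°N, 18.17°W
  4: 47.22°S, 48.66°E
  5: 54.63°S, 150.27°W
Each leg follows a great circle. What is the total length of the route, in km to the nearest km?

38827 km

Leg 1→2: central angle 1.3638 rad, distance 8698.6 km.
Leg 2→3: central angle 2.0173 rad, distance 12866.3 km.
Leg 3→4: central angle 1.3643 rad, distance 8701.8 km.
Leg 4→5: central angle 1.3422 rad, distance 8560.7 km.
Total: 8698.6 + 12866.3 + 8701.8 + 8560.7 ≈ 38827 km.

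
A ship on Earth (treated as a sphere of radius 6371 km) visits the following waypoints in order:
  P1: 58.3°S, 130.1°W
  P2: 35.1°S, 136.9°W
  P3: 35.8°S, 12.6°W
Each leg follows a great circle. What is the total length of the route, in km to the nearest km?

12875 km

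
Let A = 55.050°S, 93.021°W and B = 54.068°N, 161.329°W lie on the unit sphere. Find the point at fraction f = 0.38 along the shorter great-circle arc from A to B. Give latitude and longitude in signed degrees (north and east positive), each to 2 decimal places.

The central angle between A and B is δ = 2.1406 rad.
With f = 0.38, the slerp weights are sin((1−f)δ)/sin δ = 1.1525 and sin(fδ)/sin δ = 0.8630.
Weighted sum of the unit vectors: (1.1525)·(-0.0302,-0.5721,-0.8197) + (0.8630)·(-0.5559,-0.1879,0.8097) = (-0.5145, -0.8214, -0.2459).
Converting back: φ = atan2(z, √(x²+y²)) = -14.24°, λ = atan2(y, x) = -122.06°.

-14.24°, -122.06°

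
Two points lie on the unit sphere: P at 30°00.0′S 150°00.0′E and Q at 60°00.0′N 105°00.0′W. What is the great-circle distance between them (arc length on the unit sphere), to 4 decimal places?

With latitudes φ₁ = -30.000°, φ₂ = 60.000° and longitude difference Δλ = 105.000°:
cos c = sin φ₁ sin φ₂ + cos φ₁ cos φ₂ cos Δλ = (-0.5000)(0.8660) + (0.8660)(0.5000)(-0.2588) = -0.54508,
so c = arccos(-0.54508) = 2.14729 rad.
On the unit sphere the arc length equals the central angle: 2.1473.

2.1473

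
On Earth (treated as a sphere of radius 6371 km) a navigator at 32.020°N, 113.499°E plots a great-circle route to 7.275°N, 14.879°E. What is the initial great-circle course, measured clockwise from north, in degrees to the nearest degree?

281°

Δλ = -98.620° = -1.7212 rad.
y = sin Δλ · cos φ₂ = (-0.9887)(0.9919) = -0.9807
x = cos φ₁ sin φ₂ − sin φ₁ cos φ₂ cos Δλ = (0.8479)(0.1266) − (0.5302)(0.9919)(-0.1499) = 0.1862
θ = atan2(y, x) = -79.25°; adding 360° gives 281°.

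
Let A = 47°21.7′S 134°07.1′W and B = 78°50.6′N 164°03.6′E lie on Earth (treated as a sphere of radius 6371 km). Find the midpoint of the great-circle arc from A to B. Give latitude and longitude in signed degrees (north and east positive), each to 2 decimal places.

17.31°, -146.63°

The central angle between A and B is δ = 2.2914 rad.
With f = 0.5, the slerp weights are sin((1−f)δ)/sin δ = 1.2124 and sin(fδ)/sin δ = 1.2124.
Weighted sum of the unit vectors: (1.2124)·(-0.4715,-0.4863,-0.7356) + (1.2124)·(-0.1861,0.0531,0.9811) = (-0.7973, -0.5252, 0.2976).
Converting back: φ = atan2(z, √(x²+y²)) = 17.31°, λ = atan2(y, x) = -146.63°.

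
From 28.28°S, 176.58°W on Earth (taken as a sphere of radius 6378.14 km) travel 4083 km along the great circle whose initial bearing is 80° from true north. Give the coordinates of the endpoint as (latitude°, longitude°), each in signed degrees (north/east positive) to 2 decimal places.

-16.78°, -138.67°

Angular distance δ = d/R = 4083/6378.14 = 0.64016 rad; initial bearing θ = 1.3963 rad.
sin φ₂ = sin φ₁ cos δ + cos φ₁ sin δ cos θ = (-0.4738)(0.8020) + (0.8806)(0.5973)(0.1736) = -0.2886, so φ₂ = -16.78°.
Δλ = atan2(sin θ sin δ cos φ₁, cos δ − sin φ₁ sin φ₂) = atan2(0.5180, 0.6653) = 37.908°.
λ₂ = -176.580° + 37.908° = -138.67°.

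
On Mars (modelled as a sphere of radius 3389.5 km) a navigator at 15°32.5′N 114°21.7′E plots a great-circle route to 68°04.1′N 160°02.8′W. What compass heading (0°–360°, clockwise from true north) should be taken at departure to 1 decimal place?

22.8°

Δλ = 85.592° = 1.4939 rad.
y = sin Δλ · cos φ₂ = (0.9970)(0.3735) = 0.3724
x = cos φ₁ sin φ₂ − sin φ₁ cos φ₂ cos Δλ = (0.9634)(0.9276) − (0.2679)(0.3735)(0.0769) = 0.8860
θ = atan2(y, x) = 22.80°, so the bearing is 22.8°.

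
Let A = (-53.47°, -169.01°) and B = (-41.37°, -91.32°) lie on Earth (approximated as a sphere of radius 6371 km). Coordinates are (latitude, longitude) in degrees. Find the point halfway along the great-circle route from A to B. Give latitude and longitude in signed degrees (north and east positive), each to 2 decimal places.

Central angle δ = 0.8940 rad. Interpolating on the sphere with fraction f = 0.5:
P = [sin((1−f)δ)·A + sin(fδ)·B] / sin δ = 0.5545·A + 0.5545·B in Cartesian coordinates,
giving P = (-0.3336, -0.4789, -0.8120), i.e. latitude -54.29°, longitude -124.86°.

-54.29°, -124.86°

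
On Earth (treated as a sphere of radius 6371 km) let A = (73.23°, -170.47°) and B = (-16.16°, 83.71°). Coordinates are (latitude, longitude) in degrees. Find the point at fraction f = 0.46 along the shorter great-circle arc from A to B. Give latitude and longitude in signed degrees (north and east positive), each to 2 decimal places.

40.40°, 103.22°

Central angle δ = 1.9199 rad. Interpolating on the sphere with fraction f = 0.46:
P = [sin((1−f)δ)·A + sin(fδ)·B] / sin δ = 0.9160·A + 0.8223·B in Cartesian coordinates,
giving P = (-0.1741, 0.7413, 0.6482), i.e. latitude 40.40°, longitude 103.22°.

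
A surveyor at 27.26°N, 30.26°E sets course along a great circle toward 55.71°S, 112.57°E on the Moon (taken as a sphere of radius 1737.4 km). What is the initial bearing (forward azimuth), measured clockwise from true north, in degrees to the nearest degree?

Δλ = 82.310° = 1.4366 rad.
y = sin Δλ · cos φ₂ = (0.9910)(0.5634) = 0.5583
x = cos φ₁ sin φ₂ − sin φ₁ cos φ₂ cos Δλ = (0.8889)(-0.8262) − (0.4580)(0.5634)(0.1338) = -0.7690
θ = atan2(y, x) = 144.02°, so the bearing is 144°.

144°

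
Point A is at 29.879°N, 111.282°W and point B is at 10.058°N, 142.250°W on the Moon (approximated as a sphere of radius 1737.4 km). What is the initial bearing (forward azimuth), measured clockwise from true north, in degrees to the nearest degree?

With φ₁ = 0.5215, φ₂ = 0.1755, Δλ = -0.5405 rad, the forward-azimuth formula gives
θ = atan2( sin Δλ cos φ₂ , cos φ₁ sin φ₂ − sin φ₁ cos φ₂ cos Δλ ) = atan2(-0.5067, -0.2692) = -117.98°.
Adding 360° brings this into [0°, 360°): 242°.

242°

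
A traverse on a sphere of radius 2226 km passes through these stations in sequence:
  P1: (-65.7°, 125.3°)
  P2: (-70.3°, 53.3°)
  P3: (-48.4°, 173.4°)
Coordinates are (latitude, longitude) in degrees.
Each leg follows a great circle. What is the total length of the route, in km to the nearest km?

3086 km

Leg P1→P2: central angle 0.4489 rad, distance 999.2 km.
Leg P2→P3: central angle 0.9375 rad, distance 2086.9 km.
Total: 999.2 + 2086.9 ≈ 3086 km.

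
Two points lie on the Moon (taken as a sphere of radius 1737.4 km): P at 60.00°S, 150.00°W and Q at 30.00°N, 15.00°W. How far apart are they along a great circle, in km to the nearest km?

With latitudes φ₁ = -60.000°, φ₂ = 30.000° and longitude difference Δλ = 135.000°:
cos c = sin φ₁ sin φ₂ + cos φ₁ cos φ₂ cos Δλ = (-0.8660)(0.5000) + (0.5000)(0.8660)(-0.7071) = -0.73920,
so c = arccos(-0.73920) = 2.40268 rad.
Distance = R·c = 1737.4 × 2.4027 ≈ 4174 km.

4174 km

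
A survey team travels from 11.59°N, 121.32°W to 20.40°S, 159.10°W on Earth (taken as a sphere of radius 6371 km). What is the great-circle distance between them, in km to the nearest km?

In radians: φ₁ = 0.2023, φ₂ = -0.3560, Δλ = -37.780° = -0.6594 rad.
Haversine: a = sin²(Δφ/2) + cos φ₁ cos φ₂ sin²(Δλ/2) = 0.0759 + (0.9796)(0.9373)(0.1048) = 0.17217.
Central angle c = 2·arcsin(√a) = 0.85574 rad.
Distance = R·c = 6371 × 0.8557 ≈ 5452 km.

5452 km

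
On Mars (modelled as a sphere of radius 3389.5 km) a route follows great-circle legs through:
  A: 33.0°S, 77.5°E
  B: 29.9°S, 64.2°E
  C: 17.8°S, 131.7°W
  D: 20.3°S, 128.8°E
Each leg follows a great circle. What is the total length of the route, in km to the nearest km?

Leg A→B: central angle 0.2051 rad, distance 695.3 km.
Leg B→C: central angle 2.2672 rad, distance 7684.5 km.
Leg C→D: central angle 1.6121 rad, distance 5464.3 km.
Total: 695.3 + 7684.5 + 5464.3 ≈ 13844 km.

13844 km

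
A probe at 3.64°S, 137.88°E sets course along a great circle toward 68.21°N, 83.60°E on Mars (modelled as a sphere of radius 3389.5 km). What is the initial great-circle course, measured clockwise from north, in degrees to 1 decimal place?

Δλ = -54.280° = -0.9474 rad.
y = sin Δλ · cos φ₂ = (-0.8119)(0.3712) = -0.3014
x = cos φ₁ sin φ₂ − sin φ₁ cos φ₂ cos Δλ = (0.9980)(0.9286) − (-0.0635)(0.3712)(0.5838) = 0.9404
θ = atan2(y, x) = -17.77°; adding 360° gives 342.2°.

342.2°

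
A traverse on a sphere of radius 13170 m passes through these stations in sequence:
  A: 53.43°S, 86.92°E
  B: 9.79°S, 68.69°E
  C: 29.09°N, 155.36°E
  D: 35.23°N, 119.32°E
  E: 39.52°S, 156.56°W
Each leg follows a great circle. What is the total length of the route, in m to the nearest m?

63548 m

Leg A→B: central angle 0.8035 rad, distance 10581.6 m.
Leg B→C: central angle 1.6035 rad, distance 21117.5 m.
Leg C→D: central angle 0.5401 rad, distance 7113.4 m.
Leg D→E: central angle 1.8781 rad, distance 24735.1 m.
Total: 10581.6 + 21117.5 + 7113.4 + 24735.1 ≈ 63548 m.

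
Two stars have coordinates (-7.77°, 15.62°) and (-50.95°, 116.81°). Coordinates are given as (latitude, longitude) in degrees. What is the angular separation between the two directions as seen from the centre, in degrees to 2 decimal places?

90.93°

With latitudes φ₁ = -7.770°, φ₂ = -50.950° and longitude difference Δλ = 101.190°:
Haversine: a = sin²(Δφ/2) + cos φ₁ cos φ₂ sin²(Δλ/2) = 0.1354 + (0.9908)(0.6300)(0.5970) = 0.50807.
Central angle c = 2·arcsin(√a) = 1.58694 rad.
So the angular separation is 90.93°.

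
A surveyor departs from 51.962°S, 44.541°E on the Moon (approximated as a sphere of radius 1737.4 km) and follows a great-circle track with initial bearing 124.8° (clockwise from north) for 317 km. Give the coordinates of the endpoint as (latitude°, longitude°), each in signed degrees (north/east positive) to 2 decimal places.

Angular distance δ = d/R = 317/1737.4 = 0.18246 rad; initial bearing θ = 2.1782 rad.
sin φ₂ = sin φ₁ cos δ + cos φ₁ sin δ cos θ = (-0.7876)(0.9834) + (0.6162)(0.1814)(-0.5707) = -0.8383, so φ₂ = -56.96°.
Δλ = atan2(sin θ sin δ cos φ₁, cos δ − sin φ₁ sin φ₂) = atan2(0.0918, 0.3231) = 15.861°.
λ₂ = 44.541° + 15.861° = 60.40°.

-56.96°, 60.40°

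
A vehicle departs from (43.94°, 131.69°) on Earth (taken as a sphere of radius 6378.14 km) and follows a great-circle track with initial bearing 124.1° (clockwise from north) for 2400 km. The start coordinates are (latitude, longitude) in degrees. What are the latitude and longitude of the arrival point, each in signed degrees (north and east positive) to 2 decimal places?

29.80°, 152.22°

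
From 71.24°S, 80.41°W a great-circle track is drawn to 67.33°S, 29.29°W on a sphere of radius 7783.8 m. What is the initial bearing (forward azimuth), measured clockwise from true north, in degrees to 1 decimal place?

With φ₁ = -1.2434, φ₂ = -1.1751, Δλ = 0.8922 rad, the forward-azimuth formula gives
θ = atan2( sin Δλ cos φ₂ , cos φ₁ sin φ₂ − sin φ₁ cos φ₂ cos Δλ ) = atan2(0.3000, -0.0677) = 102.71°.
So the initial bearing is 102.7°.

102.7°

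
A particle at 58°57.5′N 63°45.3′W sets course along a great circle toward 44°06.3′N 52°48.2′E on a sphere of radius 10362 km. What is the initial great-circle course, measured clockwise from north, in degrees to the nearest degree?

45°

With φ₁ = 1.0290, φ₂ = 0.7698, Δλ = 2.0343 rad, the forward-azimuth formula gives
θ = atan2( sin Δλ cos φ₂ , cos φ₁ sin φ₂ − sin φ₁ cos φ₂ cos Δλ ) = atan2(0.6423, 0.6340) = 45.37°.
So the initial bearing is 45°.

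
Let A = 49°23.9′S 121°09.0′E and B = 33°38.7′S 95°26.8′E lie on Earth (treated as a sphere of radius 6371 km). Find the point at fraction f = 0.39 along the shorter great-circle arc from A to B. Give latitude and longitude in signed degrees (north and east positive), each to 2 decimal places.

-43.96°, 109.56°

The central angle between A and B is δ = 0.4303 rad.
With f = 0.39, the slerp weights are sin((1−f)δ)/sin δ = 0.6220 and sin(fδ)/sin δ = 0.4004.
Weighted sum of the unit vectors: (0.6220)·(-0.3366,0.5570,-0.7593) + (0.4004)·(-0.0790,0.8287,-0.5540) = (-0.2410, 0.6783, -0.6941).
Converting back: φ = atan2(z, √(x²+y²)) = -43.96°, λ = atan2(y, x) = 109.56°.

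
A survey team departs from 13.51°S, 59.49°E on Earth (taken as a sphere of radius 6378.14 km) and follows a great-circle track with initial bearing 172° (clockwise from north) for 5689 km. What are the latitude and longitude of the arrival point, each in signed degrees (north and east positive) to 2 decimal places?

-63.65°, 73.61°

Angular distance δ = d/R = 5689/6378.14 = 0.89195 rad; initial bearing θ = 3.0020 rad.
sin φ₂ = sin φ₁ cos δ + cos φ₁ sin δ cos θ = (-0.2336)(0.6279) + (0.9723)(0.7783)(-0.9903) = -0.8961, so φ₂ = -63.65°.
Δλ = atan2(sin θ sin δ cos φ₁, cos δ − sin φ₁ sin φ₂) = atan2(0.1053, 0.4186) = 14.124°.
λ₂ = 59.490° + 14.124° = 73.61°.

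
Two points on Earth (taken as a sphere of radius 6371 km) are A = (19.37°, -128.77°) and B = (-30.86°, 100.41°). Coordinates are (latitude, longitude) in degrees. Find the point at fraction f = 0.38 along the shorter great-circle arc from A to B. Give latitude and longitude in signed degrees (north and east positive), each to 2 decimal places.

-5.59°, -174.05°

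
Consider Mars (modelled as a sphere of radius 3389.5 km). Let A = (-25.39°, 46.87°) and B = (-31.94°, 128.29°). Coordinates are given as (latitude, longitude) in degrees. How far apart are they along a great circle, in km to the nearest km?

In radians: φ₁ = -0.4431, φ₂ = -0.5575, Δλ = 81.420° = 1.4210 rad.
cos c = sin φ₁ sin φ₂ + cos φ₁ cos φ₂ cos Δλ = (-0.4288)(-0.5290) + (0.9034)(0.8486)(0.1492) = 0.34121,
so c = arccos(0.34121) = 1.22259 rad.
Distance = R·c = 3389.5 × 1.2226 ≈ 4144 km.

4144 km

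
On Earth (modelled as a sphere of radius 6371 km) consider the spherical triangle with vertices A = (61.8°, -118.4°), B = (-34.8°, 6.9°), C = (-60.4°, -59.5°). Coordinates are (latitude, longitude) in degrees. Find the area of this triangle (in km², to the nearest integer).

Side lengths (central angles): a = 0.8518, b = 2.2728, c = 2.3850 rad; semiperimeter s = 2.7548.
By l'Huilier's theorem, tan(E/4) = √[tan(s/2) tan((s−a)/2) tan((s−b)/2) tan((s−c)/2)], giving spherical excess E = 2.0838 rad.
Area = E·R² = 2.0838 × (6371)² ≈ 84582466 km².

84582466 km²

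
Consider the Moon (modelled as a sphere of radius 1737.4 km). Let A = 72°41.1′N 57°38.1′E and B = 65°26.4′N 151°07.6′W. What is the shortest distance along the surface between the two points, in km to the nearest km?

1230 km

In radians: φ₁ = 1.2686, φ₂ = 1.1421, Δλ = 151.238° = 2.6396 rad.
Haversine: a = sin²(Δφ/2) + cos φ₁ cos φ₂ sin²(Δλ/2) = 0.0040 + (0.2976)(0.4156)(0.9383) = 0.12007.
Central angle c = 2·arcsin(√a) = 0.70769 rad.
Distance = R·c = 1737.4 × 0.7077 ≈ 1230 km.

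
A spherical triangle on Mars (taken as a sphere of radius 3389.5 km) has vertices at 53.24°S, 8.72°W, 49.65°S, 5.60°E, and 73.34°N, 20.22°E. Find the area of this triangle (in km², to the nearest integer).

3279069 km²

Side lengths (central angles): a = 2.1538, b = 2.2362, c = 0.1675 rad; semiperimeter s = 2.2787.
By l'Huilier's theorem, tan(E/4) = √[tan(s/2) tan((s−a)/2) tan((s−b)/2) tan((s−c)/2)], giving spherical excess E = 0.2854 rad.
Area = E·R² = 0.2854 × (3389.5)² ≈ 3279069 km².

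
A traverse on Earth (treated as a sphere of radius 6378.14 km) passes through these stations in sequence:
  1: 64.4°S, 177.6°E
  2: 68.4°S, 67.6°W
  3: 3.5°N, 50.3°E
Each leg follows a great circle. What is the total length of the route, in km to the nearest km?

Leg 1→2: central angle 0.6892 rad, distance 4395.5 km.
Leg 2→3: central angle 1.8015 rad, distance 11490.4 km.
Total: 4395.5 + 11490.4 ≈ 15886 km.

15886 km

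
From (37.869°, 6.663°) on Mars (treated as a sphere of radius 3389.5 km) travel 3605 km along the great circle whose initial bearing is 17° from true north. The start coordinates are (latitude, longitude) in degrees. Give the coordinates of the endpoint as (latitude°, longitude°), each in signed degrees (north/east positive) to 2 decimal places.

73.35°, 123.57°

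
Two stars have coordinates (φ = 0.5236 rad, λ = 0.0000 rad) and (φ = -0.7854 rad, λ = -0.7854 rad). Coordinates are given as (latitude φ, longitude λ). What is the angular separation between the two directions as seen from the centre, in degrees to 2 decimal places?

In radians: φ₁ = 0.5236, φ₂ = -0.7854, Δλ = -45.000° = -0.7854 rad.
Haversine: a = sin²(Δφ/2) + cos φ₁ cos φ₂ sin²(Δλ/2) = 0.3706 + (0.8660)(0.7071)(0.1464) = 0.46027.
Central angle c = 2·arcsin(√a) = 1.49126 rad.
So the angular separation is 85.44°.

85.44°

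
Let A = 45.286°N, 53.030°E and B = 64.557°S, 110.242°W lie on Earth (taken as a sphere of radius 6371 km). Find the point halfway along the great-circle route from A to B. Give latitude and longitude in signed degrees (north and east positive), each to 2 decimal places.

-31.24°, 30.09°

Central angle δ = 2.7684 rad. Interpolating on the sphere with fraction f = 0.5:
P = [sin((1−f)δ)·A + sin(fδ)·B] / sin δ = 2.6954·A + 2.6954·B in Cartesian coordinates,
giving P = (0.7398, 0.4287, -0.5185), i.e. latitude -31.24°, longitude 30.09°.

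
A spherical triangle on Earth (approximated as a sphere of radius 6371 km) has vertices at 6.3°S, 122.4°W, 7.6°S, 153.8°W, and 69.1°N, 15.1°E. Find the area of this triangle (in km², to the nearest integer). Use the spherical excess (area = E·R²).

Side lengths (central angles): a = 2.0607, b = 1.9433, c = 0.5444 rad; semiperimeter s = 2.2742.
By l'Huilier's theorem, tan(E/4) = √[tan(s/2) tan((s−a)/2) tan((s−b)/2) tan((s−c)/2)], giving spherical excess E = 0.8390 rad.
Area = E·R² = 0.8390 × (6371)² ≈ 34054861 km².

34054861 km²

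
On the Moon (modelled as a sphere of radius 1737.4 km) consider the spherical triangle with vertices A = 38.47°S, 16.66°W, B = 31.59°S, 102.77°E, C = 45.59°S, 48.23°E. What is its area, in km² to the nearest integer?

370055 km²

Side lengths (central angles): a = 0.7670, b = 0.8273, c = 1.5726 rad; semiperimeter s = 1.5834.
By l'Huilier's theorem, tan(E/4) = √[tan(s/2) tan((s−a)/2) tan((s−b)/2) tan((s−c)/2)], giving spherical excess E = 0.1226 rad.
Area = E·R² = 0.1226 × (1737.4)² ≈ 370055 km².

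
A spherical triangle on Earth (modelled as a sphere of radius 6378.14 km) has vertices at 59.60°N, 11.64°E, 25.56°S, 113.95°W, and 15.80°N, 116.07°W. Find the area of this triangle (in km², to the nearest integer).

22299074 km²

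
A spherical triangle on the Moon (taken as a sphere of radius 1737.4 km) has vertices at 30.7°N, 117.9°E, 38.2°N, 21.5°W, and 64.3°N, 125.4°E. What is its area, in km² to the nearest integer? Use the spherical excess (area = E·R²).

Side lengths (central angles): a = 1.2956, b = 0.5922, c = 1.7694 rad; semiperimeter s = 1.8286.
By l'Huilier's theorem, tan(E/4) = √[tan(s/2) tan((s−a)/2) tan((s−b)/2) tan((s−c)/2)], giving spherical excess E = 0.3446 rad.
Area = E·R² = 0.3446 × (1737.4)² ≈ 1040053 km².

1040053 km²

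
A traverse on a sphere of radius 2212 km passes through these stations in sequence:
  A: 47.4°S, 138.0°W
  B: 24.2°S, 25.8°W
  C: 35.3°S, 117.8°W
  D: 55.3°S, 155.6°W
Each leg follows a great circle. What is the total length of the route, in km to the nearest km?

Leg A→B: central angle 1.5023 rad, distance 3323.0 km.
Leg B→C: central angle 1.3583 rad, distance 3004.6 km.
Leg C→D: central angle 0.5695 rad, distance 1259.6 km.
Total: 3323.0 + 3004.6 + 1259.6 ≈ 7587 km.

7587 km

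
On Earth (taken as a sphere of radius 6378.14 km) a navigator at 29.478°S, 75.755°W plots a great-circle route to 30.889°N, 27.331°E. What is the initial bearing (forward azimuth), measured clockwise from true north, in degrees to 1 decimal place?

67.2°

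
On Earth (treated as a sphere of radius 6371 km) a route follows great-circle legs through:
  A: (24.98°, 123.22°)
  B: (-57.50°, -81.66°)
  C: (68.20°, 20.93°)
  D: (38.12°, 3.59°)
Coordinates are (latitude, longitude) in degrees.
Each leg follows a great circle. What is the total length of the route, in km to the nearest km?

35610 km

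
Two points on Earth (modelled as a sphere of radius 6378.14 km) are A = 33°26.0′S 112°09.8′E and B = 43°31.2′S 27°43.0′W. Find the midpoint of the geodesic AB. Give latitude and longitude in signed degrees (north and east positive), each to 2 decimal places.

-66.28°, 53.10°

Central angle δ = 1.6542 rad. Interpolating on the sphere with fraction f = 0.5:
P = [sin((1−f)δ)·A + sin(fδ)·B] / sin δ = 0.7386·A + 0.7386·B in Cartesian coordinates,
giving P = (0.2416, 0.3217, -0.9155), i.e. latitude -66.28°, longitude 53.10°.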